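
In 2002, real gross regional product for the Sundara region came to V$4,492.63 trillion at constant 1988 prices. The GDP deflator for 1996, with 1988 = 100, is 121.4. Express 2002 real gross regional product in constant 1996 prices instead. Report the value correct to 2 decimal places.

Real gross regional product in 1996 prices = Real gross regional product in 1988 prices × (P_1996/P_1988) = 4492.63 × 1.214 = 5454.05.

V$5,454.05 trillion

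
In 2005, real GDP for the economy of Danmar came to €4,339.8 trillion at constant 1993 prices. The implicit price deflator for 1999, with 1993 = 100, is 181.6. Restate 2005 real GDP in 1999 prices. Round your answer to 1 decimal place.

€7,881.1 trillion

Real GDP in 1999 prices = Real GDP in 1993 prices × (P_1999/P_1993) = 4339.8 × 1.816 = 7881.08.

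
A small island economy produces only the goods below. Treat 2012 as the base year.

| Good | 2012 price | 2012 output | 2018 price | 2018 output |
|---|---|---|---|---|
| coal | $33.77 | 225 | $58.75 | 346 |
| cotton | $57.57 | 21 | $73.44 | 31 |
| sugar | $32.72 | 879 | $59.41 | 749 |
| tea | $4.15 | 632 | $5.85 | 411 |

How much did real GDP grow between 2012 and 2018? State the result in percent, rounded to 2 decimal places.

Real GDP 2012 = Nominal GDP 2012 = 33.77·225 + 57.57·21 + 32.72·879 + 4.15·632 = 40190.90.
Real GDP 2018 (at 2012 prices) = 33.77·346 + 57.57·31 + 32.72·749 + 4.15·411 = 39682.02.
Real growth = 39682.02/40190.90 − 1 = -0.0127.

-1.27%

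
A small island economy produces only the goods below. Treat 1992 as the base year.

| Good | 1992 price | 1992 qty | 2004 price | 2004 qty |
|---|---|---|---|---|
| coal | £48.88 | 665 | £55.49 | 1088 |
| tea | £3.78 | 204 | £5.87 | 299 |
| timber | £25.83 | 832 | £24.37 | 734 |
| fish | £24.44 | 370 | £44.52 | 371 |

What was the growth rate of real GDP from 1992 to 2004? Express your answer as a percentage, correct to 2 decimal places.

Real GDP 1992 = Nominal GDP 1992 = 48.88·665 + 3.78·204 + 25.83·832 + 24.44·370 = 63809.68.
Real GDP 2004 (at 1992 prices) = 48.88·1088 + 3.78·299 + 25.83·734 + 24.44·371 = 82338.12.
Real growth = 82338.12/63809.68 − 1 = 0.2904.

29.04%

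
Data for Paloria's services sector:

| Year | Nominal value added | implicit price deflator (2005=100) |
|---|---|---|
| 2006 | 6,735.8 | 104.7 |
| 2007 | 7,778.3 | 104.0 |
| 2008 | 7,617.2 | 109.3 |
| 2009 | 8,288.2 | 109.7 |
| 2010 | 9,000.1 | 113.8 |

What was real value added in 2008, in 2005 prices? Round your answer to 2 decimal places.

6,969.08

Real value added 2008 = 7617.2 / 1.093 = 6969.08.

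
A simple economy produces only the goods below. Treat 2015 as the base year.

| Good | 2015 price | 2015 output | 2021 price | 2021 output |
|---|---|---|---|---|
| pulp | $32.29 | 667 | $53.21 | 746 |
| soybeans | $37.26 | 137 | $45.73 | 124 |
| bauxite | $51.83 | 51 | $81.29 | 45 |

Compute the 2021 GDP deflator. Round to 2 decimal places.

157.93

Nominal GDP 2021 = 53.21·746 + 45.73·124 + 81.29·45 = 49023.23.
Real GDP 2021 (at 2015 prices) = 32.29·746 + 37.26·124 + 51.83·45 = 31040.93.
Deflator = Nominal/Real × 100 = 49023.23/31040.93 × 100 = 157.931.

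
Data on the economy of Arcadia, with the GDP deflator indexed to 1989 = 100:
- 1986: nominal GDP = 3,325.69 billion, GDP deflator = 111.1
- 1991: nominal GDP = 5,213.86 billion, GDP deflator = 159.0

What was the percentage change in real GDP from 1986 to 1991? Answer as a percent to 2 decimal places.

Deflate each year: 1986 → 3325.69/1.111 = 2993.42; 1991 → 5213.86/1.590 = 3279.16.
So real GDP changed by 3279.16/2993.42 − 1 = 0.0955, i.e. 9.55%.

9.55%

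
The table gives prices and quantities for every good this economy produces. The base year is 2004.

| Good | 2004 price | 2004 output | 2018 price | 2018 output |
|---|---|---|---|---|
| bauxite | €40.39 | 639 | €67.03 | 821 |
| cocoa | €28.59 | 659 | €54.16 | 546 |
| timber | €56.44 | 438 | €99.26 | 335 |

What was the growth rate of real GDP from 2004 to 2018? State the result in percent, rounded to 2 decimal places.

-2.44%

Real GDP 2004 = Nominal GDP 2004 = 40.39·639 + 28.59·659 + 56.44·438 = 69370.74.
Real GDP 2018 (at 2004 prices) = 40.39·821 + 28.59·546 + 56.44·335 = 67677.73.
Real growth = 67677.73/69370.74 − 1 = -0.0244.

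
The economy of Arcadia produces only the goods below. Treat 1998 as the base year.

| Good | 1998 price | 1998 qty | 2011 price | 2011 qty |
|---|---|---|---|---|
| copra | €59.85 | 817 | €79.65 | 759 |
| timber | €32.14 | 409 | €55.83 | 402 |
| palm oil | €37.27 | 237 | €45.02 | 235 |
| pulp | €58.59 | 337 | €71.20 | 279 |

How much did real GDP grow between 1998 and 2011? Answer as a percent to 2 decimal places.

-7.91%

Real GDP 1998 = Nominal GDP 1998 = 59.85·817 + 32.14·409 + 37.27·237 + 58.59·337 = 90620.53.
Real GDP 2011 (at 1998 prices) = 59.85·759 + 32.14·402 + 37.27·235 + 58.59·279 = 83451.49.
Real growth = 83451.49/90620.53 − 1 = -0.0791.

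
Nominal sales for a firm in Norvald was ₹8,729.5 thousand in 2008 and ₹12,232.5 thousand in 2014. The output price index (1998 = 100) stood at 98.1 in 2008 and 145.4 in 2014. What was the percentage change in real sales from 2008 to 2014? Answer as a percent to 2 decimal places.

Real sales 2008 = 8729.5 / 0.981 = 8898.57.
Real sales 2014 = 12232.5 / 1.454 = 8413.00.
Real growth = 8413.00 / 8898.57 − 1 = -0.0546.

-5.46%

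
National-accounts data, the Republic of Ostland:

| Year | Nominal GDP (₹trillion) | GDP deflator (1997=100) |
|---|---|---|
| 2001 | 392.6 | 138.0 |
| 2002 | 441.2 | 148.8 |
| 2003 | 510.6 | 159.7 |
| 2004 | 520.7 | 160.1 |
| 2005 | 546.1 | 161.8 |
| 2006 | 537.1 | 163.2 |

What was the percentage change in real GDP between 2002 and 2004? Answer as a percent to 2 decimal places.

9.69%

Real GDP 2002 = 441.2/1.488 = 296.51.
Real GDP 2004 = 520.7/1.601 = 325.23.
Change = 325.23/296.51 − 1 = 0.0969.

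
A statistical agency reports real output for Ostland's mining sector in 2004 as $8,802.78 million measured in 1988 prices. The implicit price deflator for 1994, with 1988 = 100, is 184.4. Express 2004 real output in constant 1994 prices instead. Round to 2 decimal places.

$16,232.33 million

Real output in 1994 prices = Real output in 1988 prices × (P_1994/P_1988) = 8802.78 × 1.844 = 16232.33.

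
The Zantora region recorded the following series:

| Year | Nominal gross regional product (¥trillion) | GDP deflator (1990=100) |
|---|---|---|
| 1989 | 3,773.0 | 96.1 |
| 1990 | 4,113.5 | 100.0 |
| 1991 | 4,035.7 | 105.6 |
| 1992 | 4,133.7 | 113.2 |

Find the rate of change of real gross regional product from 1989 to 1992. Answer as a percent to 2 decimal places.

-6.99%

Real gross regional product 1989 = 3773.0/0.961 = 3926.12.
Real gross regional product 1992 = 4133.7/1.132 = 3651.68.
Change = 3651.68/3926.12 − 1 = -0.0699.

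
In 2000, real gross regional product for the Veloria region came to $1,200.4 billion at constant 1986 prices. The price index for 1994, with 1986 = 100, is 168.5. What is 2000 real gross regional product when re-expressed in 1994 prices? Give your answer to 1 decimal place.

$2,022.7 billion

Real gross regional product in 1994 prices = Real gross regional product in 1986 prices × (P_1994/P_1986) = 1200.4 × 1.685 = 2022.67.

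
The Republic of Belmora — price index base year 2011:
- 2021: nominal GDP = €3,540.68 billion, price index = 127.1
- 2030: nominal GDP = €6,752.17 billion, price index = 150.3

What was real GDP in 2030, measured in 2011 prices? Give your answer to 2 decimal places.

Real GDP = Nominal / (price index/100) = 6752.17 / 1.503 = 4492.46.

€4,492.46 billion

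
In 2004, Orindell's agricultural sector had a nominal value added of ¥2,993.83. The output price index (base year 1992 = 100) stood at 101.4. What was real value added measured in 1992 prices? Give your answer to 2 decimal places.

¥2,952.50

Real value added = Nominal / (output price index/100) = 2993.83 / 1.014 = 2952.50.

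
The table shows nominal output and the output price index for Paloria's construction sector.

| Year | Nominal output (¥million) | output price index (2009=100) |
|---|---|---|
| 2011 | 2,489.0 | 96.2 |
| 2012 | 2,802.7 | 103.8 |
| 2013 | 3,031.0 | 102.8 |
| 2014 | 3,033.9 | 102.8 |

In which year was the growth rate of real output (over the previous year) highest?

2012: real = 2802.7/1.038 = 2700.10; growth vs 2011 (2587.32) = 4.36%.
2013: real = 3031.0/1.028 = 2948.44; growth vs 2012 (2700.10) = 9.20%.
2014: real = 3033.9/1.028 = 2951.26; growth vs 2013 (2948.44) = 0.10%.

2013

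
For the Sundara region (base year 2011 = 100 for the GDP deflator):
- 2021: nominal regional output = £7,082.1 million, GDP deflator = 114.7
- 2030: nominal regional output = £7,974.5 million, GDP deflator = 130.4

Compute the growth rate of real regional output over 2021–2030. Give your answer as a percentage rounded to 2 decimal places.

-0.96%

Real regional output 2021 = 7082.1 / 1.147 = 6174.46.
Real regional output 2030 = 7974.5 / 1.304 = 6115.41.
Real growth = 6115.41 / 6174.46 − 1 = -0.0096.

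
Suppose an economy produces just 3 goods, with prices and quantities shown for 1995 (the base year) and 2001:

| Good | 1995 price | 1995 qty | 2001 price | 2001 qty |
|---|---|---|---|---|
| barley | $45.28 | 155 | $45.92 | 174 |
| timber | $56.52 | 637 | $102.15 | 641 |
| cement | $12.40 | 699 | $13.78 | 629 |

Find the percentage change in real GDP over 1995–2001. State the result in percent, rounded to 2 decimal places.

0.42%

Real GDP 1995 = Nominal GDP 1995 = 45.28·155 + 56.52·637 + 12.40·699 = 51689.24.
Real GDP 2001 (at 1995 prices) = 45.28·174 + 56.52·641 + 12.40·629 = 51907.64.
Real growth = 51907.64/51689.24 − 1 = 0.0042.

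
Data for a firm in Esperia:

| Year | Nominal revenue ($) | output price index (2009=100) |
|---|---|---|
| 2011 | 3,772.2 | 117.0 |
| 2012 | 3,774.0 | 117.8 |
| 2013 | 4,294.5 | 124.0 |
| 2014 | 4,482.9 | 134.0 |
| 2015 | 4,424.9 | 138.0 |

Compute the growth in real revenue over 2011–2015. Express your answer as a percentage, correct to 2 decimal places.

-0.55%

Real revenue 2011 = 3772.2/1.170 = 3224.10.
Real revenue 2015 = 4424.9/1.380 = 3206.45.
Change = 3206.45/3224.10 − 1 = -0.0055.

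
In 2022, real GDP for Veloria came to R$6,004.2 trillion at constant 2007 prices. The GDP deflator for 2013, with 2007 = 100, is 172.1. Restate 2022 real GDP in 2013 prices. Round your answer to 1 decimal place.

R$10,333.2 trillion

Real GDP in 2013 prices = Real GDP in 2007 prices × (P_2013/P_2007) = 6004.2 × 1.721 = 10333.23.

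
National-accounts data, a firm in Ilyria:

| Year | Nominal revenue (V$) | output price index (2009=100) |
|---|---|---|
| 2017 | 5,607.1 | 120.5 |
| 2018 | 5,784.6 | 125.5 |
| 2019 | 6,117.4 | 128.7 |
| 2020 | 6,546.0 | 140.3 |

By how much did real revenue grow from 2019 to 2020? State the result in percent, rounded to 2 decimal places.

Real revenue 2019 = 6117.4/1.287 = 4753.22.
Real revenue 2020 = 6546.0/1.403 = 4665.72.
Change = 4665.72/4753.22 − 1 = -0.0184.

-1.84%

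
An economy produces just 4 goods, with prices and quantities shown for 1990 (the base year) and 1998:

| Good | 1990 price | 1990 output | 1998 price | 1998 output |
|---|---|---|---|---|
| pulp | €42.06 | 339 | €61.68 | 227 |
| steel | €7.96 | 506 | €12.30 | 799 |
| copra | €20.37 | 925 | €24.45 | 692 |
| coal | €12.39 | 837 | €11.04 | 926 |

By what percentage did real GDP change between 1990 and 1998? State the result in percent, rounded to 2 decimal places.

Real GDP 1990 = Nominal GDP 1990 = 42.06·339 + 7.96·506 + 20.37·925 + 12.39·837 = 47498.78.
Real GDP 1998 (at 1990 prices) = 42.06·227 + 7.96·799 + 20.37·692 + 12.39·926 = 41476.84.
Real growth = 41476.84/47498.78 − 1 = -0.1268.

-12.68%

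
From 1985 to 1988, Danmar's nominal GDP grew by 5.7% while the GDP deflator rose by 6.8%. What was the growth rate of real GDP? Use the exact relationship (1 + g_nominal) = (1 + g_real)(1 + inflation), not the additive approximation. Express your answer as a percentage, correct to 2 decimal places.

(1 + g_nom) = (1 + g_real)(1 + π), so g_real = 1.0570 / 1.0680 − 1 = -0.01030.

-1.03%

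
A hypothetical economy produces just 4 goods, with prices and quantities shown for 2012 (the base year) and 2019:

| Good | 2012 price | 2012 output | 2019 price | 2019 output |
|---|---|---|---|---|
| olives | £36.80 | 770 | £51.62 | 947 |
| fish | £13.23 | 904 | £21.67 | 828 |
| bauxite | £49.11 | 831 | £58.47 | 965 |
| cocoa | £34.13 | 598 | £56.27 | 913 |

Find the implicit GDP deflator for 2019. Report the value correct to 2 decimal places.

140.42

Nominal GDP 2019 = 51.62·947 + 21.67·828 + 58.47·965 + 56.27·913 = 174624.96.
Real GDP 2019 (at 2012 prices) = 36.80·947 + 13.23·828 + 49.11·965 + 34.13·913 = 124355.88.
Deflator = Nominal/Real × 100 = 174624.96/124355.88 × 100 = 140.424.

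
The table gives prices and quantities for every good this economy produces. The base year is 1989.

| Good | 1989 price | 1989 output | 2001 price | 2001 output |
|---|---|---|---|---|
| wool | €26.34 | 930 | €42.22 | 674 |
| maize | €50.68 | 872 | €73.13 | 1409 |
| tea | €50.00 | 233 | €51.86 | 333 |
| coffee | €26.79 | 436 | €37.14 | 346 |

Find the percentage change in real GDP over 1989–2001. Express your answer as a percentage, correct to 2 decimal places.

Real GDP 1989 = Nominal GDP 1989 = 26.34·930 + 50.68·872 + 50.00·233 + 26.79·436 = 92019.60.
Real GDP 2001 (at 1989 prices) = 26.34·674 + 50.68·1409 + 50.00·333 + 26.79·346 = 115080.62.
Real growth = 115080.62/92019.60 − 1 = 0.2506.

25.06%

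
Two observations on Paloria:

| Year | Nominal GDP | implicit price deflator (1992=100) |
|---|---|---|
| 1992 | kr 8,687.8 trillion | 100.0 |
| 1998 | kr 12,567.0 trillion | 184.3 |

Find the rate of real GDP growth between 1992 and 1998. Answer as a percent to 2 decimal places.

-21.51%

Real GDP 1992 = 8687.8 / 1.000 = 8687.80.
Real GDP 1998 = 12567.0 / 1.843 = 6818.77.
Real growth = 6818.77 / 8687.80 − 1 = -0.2151.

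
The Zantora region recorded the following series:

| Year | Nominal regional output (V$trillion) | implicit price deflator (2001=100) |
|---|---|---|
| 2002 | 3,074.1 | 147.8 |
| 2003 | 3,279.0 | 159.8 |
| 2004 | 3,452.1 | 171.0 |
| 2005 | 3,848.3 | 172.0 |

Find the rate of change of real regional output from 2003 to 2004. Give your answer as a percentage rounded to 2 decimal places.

-1.62%

Real regional output 2003 = 3279.0/1.598 = 2051.94.
Real regional output 2004 = 3452.1/1.710 = 2018.77.
Change = 2018.77/2051.94 − 1 = -0.0162.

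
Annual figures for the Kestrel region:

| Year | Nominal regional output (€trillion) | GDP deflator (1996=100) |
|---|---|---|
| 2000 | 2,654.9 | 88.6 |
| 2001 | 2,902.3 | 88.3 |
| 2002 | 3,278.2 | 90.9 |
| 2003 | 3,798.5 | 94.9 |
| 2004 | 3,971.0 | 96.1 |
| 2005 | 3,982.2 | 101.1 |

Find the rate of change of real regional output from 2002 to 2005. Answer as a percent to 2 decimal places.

Real regional output 2002 = 3278.2/0.909 = 3606.38.
Real regional output 2005 = 3982.2/1.011 = 3938.87.
Change = 3938.87/3606.38 − 1 = 0.0922.

9.22%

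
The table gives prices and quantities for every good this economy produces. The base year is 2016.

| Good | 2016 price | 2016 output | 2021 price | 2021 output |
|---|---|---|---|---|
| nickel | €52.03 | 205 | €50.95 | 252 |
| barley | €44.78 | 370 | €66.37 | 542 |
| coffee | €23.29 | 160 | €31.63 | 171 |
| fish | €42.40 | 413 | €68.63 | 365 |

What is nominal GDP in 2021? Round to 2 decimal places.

€79270.62

Nominal GDP 2021 = Σ (p_2021 × q_2021) = 50.95·252 + 66.37·542 + 31.63·171 + 68.63·365 = 79270.62.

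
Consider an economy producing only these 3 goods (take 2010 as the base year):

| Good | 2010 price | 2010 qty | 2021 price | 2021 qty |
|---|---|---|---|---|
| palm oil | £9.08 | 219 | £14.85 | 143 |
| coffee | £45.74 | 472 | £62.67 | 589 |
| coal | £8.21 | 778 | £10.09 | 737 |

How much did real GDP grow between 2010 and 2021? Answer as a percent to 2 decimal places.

14.43%

Real GDP 2010 = Nominal GDP 2010 = 9.08·219 + 45.74·472 + 8.21·778 = 29965.18.
Real GDP 2021 (at 2010 prices) = 9.08·143 + 45.74·589 + 8.21·737 = 34290.07.
Real growth = 34290.07/29965.18 − 1 = 0.1443.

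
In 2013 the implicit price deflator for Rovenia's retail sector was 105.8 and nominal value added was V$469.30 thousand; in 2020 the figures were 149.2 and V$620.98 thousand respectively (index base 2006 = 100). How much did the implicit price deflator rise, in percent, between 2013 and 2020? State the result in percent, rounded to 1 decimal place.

Price-level change = 149.2 / 105.8 − 1 = 0.4102.

41.0%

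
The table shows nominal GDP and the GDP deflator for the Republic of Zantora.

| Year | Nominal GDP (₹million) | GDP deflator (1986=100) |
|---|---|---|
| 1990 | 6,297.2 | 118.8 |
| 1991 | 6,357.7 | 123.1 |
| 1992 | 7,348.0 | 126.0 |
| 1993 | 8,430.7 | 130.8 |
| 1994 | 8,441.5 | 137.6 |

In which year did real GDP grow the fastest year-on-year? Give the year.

1992

1991: real = 6357.7/1.231 = 5164.66; growth vs 1990 (5300.67) = -2.57%.
1992: real = 7348.0/1.260 = 5831.75; growth vs 1991 (5164.66) = 12.92%.
1993: real = 8430.7/1.308 = 6445.49; growth vs 1992 (5831.75) = 10.52%.
1994: real = 8441.5/1.376 = 6134.81; growth vs 1993 (6445.49) = -4.82%.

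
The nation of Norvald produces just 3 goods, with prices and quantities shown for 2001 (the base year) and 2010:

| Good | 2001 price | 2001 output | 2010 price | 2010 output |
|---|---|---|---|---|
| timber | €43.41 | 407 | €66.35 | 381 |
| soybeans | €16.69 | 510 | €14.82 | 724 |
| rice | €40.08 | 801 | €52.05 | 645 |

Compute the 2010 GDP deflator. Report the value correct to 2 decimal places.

Nominal GDP 2010 = 66.35·381 + 14.82·724 + 52.05·645 = 69581.28.
Real GDP 2010 (at 2001 prices) = 43.41·381 + 16.69·724 + 40.08·645 = 54474.37.
Deflator = Nominal/Real × 100 = 69581.28/54474.37 × 100 = 127.732.

127.73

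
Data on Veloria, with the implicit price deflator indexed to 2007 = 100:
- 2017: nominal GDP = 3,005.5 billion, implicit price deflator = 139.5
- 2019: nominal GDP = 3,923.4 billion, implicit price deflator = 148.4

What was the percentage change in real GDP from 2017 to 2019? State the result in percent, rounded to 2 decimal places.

Real GDP 2017 = 3005.5 / 1.395 = 2154.48.
Real GDP 2019 = 3923.4 / 1.484 = 2643.80.
Real growth = 2643.80 / 2154.48 − 1 = 0.2271.

22.71%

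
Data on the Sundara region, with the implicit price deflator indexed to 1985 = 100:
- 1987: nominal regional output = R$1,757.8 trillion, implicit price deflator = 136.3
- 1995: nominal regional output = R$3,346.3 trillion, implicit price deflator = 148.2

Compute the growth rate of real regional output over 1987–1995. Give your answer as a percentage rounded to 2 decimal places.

75.08%

Deflate each year: 1987 → 1757.8/1.363 = 1289.66; 1995 → 3346.3/1.482 = 2257.96.
So real regional output changed by 2257.96/1289.66 − 1 = 0.7508, i.e. 75.08%.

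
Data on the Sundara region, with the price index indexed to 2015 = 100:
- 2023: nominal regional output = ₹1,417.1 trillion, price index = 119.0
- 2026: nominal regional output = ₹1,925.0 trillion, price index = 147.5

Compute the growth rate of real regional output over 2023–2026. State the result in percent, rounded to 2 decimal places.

9.59%

Real regional output 2023 = 1417.1 / 1.190 = 1190.84.
Real regional output 2026 = 1925.0 / 1.475 = 1305.08.
Real growth = 1305.08 / 1190.84 − 1 = 0.0959.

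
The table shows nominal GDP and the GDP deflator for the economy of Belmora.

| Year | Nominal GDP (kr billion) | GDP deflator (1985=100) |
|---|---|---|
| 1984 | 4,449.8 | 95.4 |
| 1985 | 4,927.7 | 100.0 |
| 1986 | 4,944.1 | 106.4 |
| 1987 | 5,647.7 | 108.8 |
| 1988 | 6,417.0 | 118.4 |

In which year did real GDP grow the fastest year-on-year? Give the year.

1987

1985: real = 4927.7/1.000 = 4927.70; growth vs 1984 (4664.36) = 5.65%.
1986: real = 4944.1/1.064 = 4646.71; growth vs 1985 (4927.70) = -5.70%.
1987: real = 5647.7/1.088 = 5190.90; growth vs 1986 (4646.71) = 11.71%.
1988: real = 6417.0/1.184 = 5419.76; growth vs 1987 (5190.90) = 4.41%.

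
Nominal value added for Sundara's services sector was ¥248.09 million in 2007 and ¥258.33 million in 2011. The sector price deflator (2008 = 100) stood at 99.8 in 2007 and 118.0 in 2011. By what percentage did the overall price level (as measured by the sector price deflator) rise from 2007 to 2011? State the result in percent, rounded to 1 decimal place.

18.2%

Price-level change = 118.0 / 99.8 − 1 = 0.1824.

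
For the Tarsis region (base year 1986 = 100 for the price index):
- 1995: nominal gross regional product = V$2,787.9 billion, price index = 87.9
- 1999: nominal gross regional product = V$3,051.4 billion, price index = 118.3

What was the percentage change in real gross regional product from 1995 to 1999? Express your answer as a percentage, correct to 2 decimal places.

-18.67%

Real gross regional product 1995 = 2787.9 / 0.879 = 3171.67.
Real gross regional product 1999 = 3051.4 / 1.183 = 2579.37.
Real growth = 2579.37 / 3171.67 − 1 = -0.1867.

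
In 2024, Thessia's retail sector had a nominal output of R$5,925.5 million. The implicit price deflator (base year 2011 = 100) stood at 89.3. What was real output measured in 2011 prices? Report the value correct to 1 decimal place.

R$6,635.5 million

Real output = Nominal / (implicit price deflator/100) = 5925.5 / 0.893 = 6635.50.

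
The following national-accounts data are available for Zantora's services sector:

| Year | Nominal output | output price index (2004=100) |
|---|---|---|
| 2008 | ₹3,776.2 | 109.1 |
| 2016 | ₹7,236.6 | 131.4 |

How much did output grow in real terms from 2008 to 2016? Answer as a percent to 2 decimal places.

59.11%

Deflate each year: 2008 → 3776.2/1.091 = 3461.23; 2016 → 7236.6/1.314 = 5507.31.
So real output changed by 5507.31/3461.23 − 1 = 0.5911, i.e. 59.11%.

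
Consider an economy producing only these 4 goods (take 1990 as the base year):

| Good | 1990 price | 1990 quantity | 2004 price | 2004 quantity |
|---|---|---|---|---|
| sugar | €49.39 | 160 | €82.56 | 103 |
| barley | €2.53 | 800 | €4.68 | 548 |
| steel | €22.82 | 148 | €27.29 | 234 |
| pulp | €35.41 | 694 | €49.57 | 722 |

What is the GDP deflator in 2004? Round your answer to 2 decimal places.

142.44

Nominal GDP 2004 = 82.56·103 + 4.68·548 + 27.29·234 + 49.57·722 = 53243.72.
Real GDP 2004 (at 1990 prices) = 49.39·103 + 2.53·548 + 22.82·234 + 35.41·722 = 37379.51.
Deflator = Nominal/Real × 100 = 53243.72/37379.51 × 100 = 142.441.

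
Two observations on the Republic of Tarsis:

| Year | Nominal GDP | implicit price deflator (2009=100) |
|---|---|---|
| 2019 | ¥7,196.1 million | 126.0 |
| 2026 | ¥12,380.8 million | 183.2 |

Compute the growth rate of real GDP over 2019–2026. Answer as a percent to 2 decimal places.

18.33%

Real GDP 2019 = 7196.1 / 1.260 = 5711.19.
Real GDP 2026 = 12380.8 / 1.832 = 6758.08.
Real growth = 6758.08 / 5711.19 − 1 = 0.1833.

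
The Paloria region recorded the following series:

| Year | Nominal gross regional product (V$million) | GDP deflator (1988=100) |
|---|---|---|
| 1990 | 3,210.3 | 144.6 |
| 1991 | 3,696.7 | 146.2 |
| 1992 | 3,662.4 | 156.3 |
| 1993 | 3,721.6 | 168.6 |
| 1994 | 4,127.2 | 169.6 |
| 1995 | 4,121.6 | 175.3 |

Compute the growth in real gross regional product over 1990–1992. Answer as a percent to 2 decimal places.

Real gross regional product 1990 = 3210.3/1.446 = 2220.12.
Real gross regional product 1992 = 3662.4/1.563 = 2343.19.
Change = 2343.19/2220.12 − 1 = 0.0554.

5.54%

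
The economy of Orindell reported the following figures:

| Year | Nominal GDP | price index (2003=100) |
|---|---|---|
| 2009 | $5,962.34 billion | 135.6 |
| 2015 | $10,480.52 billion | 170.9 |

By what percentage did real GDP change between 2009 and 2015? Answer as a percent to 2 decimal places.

Deflate each year: 2009 → 5962.34/1.356 = 4397.01; 2015 → 10480.52/1.709 = 6132.55.
So real GDP changed by 6132.55/4397.01 − 1 = 0.3947, i.e. 39.47%.

39.47%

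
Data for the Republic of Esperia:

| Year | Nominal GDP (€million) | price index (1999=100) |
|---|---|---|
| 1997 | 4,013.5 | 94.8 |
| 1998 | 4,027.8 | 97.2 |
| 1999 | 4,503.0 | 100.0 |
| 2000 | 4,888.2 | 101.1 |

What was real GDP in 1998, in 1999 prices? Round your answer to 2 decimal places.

Real GDP 1998 = 4027.8 / 0.972 = 4143.83.

€4,143.83 million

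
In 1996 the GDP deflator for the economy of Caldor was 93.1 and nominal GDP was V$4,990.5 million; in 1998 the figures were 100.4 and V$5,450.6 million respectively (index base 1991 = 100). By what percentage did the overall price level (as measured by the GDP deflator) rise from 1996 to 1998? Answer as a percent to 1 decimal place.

Price-level change = 100.4 / 93.1 − 1 = 0.0784.

7.8%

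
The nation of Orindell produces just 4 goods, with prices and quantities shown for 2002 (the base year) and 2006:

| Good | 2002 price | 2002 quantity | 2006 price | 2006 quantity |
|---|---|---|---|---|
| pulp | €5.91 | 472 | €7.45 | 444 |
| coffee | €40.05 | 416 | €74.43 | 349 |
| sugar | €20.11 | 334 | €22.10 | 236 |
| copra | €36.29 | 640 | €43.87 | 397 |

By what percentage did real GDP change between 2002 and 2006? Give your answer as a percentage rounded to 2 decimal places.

-27.61%

Real GDP 2002 = Nominal GDP 2002 = 5.91·472 + 40.05·416 + 20.11·334 + 36.29·640 = 49392.66.
Real GDP 2006 (at 2002 prices) = 5.91·444 + 40.05·349 + 20.11·236 + 36.29·397 = 35754.58.
Real growth = 35754.58/49392.66 − 1 = -0.2761.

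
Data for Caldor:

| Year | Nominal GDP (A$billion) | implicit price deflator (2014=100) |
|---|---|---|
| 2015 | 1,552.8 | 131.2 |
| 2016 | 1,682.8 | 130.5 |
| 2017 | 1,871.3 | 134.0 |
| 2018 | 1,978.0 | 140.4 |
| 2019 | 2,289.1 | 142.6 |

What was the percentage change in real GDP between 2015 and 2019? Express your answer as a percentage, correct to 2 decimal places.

Real GDP 2015 = 1552.8/1.312 = 1183.54.
Real GDP 2019 = 2289.1/1.426 = 1605.26.
Change = 1605.26/1183.54 − 1 = 0.3563.

35.63%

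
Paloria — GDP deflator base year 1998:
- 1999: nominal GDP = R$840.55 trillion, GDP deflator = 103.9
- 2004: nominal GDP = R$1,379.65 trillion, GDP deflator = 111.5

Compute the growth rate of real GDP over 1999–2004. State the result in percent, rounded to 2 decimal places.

52.95%

Real GDP 1999 = 840.55 / 1.039 = 809.00.
Real GDP 2004 = 1379.65 / 1.115 = 1237.35.
Real growth = 1237.35 / 809.00 − 1 = 0.5295.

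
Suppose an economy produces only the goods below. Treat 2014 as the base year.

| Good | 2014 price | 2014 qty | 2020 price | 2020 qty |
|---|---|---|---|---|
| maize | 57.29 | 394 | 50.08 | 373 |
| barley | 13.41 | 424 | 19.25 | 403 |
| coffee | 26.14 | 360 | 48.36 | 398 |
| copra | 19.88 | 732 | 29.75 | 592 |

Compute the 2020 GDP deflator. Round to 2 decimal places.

Nominal GDP 2020 = 50.08·373 + 19.25·403 + 48.36·398 + 29.75·592 = 63296.87.
Real GDP 2020 (at 2014 prices) = 57.29·373 + 13.41·403 + 26.14·398 + 19.88·592 = 48946.08.
Deflator = Nominal/Real × 100 = 63296.87/48946.08 × 100 = 129.320.

129.32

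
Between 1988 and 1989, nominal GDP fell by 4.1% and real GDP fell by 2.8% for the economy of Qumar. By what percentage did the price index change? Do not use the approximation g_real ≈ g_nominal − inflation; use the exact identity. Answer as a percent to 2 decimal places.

(1 + g_nom) = (1 + g_real)(1 + π), so π = 0.9590 / 0.9720 − 1 = -0.01337.

-1.34%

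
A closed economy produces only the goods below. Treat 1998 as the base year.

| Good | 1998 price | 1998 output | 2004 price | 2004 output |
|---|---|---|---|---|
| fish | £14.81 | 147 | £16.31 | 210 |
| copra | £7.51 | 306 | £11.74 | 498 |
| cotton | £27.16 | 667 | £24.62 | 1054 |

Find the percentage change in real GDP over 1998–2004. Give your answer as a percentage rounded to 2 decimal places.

Real GDP 1998 = Nominal GDP 1998 = 14.81·147 + 7.51·306 + 27.16·667 = 22590.85.
Real GDP 2004 (at 1998 prices) = 14.81·210 + 7.51·498 + 27.16·1054 = 35476.72.
Real growth = 35476.72/22590.85 − 1 = 0.5704.

57.04%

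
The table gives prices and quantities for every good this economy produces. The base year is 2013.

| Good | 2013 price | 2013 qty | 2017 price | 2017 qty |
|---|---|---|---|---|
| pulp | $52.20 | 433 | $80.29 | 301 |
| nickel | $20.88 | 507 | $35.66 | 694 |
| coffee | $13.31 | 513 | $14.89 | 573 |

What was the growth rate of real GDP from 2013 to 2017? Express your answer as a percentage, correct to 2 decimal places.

-5.47%

Real GDP 2013 = Nominal GDP 2013 = 52.20·433 + 20.88·507 + 13.31·513 = 40016.79.
Real GDP 2017 (at 2013 prices) = 52.20·301 + 20.88·694 + 13.31·573 = 37829.55.
Real growth = 37829.55/40016.79 − 1 = -0.0547.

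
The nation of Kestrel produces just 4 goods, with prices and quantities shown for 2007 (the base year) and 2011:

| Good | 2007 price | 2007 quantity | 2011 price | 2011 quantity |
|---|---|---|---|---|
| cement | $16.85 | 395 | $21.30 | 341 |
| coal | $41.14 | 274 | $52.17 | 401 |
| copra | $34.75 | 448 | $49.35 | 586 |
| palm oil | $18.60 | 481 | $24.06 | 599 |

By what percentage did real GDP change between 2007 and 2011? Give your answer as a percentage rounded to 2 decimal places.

26.64%

Real GDP 2007 = Nominal GDP 2007 = 16.85·395 + 41.14·274 + 34.75·448 + 18.60·481 = 42442.71.
Real GDP 2011 (at 2007 prices) = 16.85·341 + 41.14·401 + 34.75·586 + 18.60·599 = 53747.89.
Real growth = 53747.89/42442.71 − 1 = 0.2664.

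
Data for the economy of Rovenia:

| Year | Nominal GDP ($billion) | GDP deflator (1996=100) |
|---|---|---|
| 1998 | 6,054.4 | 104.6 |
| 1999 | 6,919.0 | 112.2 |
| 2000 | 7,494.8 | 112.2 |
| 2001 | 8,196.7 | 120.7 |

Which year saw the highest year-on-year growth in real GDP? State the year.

1999: real = 6919.0/1.122 = 6166.67; growth vs 1998 (5788.15) = 6.54%.
2000: real = 7494.8/1.122 = 6679.86; growth vs 1999 (6166.67) = 8.32%.
2001: real = 8196.7/1.207 = 6790.97; growth vs 2000 (6679.86) = 1.66%.

2000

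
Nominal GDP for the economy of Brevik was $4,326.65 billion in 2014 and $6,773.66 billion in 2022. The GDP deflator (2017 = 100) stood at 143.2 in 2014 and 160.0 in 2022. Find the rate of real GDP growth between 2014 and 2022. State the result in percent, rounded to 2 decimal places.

Deflate each year: 2014 → 4326.65/1.432 = 3021.40; 2022 → 6773.66/1.600 = 4233.54.
So real GDP changed by 4233.54/3021.40 − 1 = 0.4012, i.e. 40.12%.

40.12%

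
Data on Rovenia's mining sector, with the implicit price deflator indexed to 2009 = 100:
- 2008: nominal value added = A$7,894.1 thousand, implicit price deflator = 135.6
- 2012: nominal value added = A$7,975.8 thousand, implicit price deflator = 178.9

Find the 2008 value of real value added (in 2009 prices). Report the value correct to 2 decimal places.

Real value added = Nominal / (implicit price deflator/100) = 7894.1 / 1.356 = 5821.61.

A$5,821.61 thousand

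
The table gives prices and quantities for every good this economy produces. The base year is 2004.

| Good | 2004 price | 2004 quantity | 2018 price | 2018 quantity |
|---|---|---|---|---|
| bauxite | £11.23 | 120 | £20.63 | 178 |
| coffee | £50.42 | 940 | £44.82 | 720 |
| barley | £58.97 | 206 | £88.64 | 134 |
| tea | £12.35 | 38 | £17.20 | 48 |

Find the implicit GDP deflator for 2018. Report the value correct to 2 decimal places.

103.95

Nominal GDP 2018 = 20.63·178 + 44.82·720 + 88.64·134 + 17.20·48 = 48645.90.
Real GDP 2018 (at 2004 prices) = 11.23·178 + 50.42·720 + 58.97·134 + 12.35·48 = 46796.12.
Deflator = Nominal/Real × 100 = 48645.90/46796.12 × 100 = 103.953.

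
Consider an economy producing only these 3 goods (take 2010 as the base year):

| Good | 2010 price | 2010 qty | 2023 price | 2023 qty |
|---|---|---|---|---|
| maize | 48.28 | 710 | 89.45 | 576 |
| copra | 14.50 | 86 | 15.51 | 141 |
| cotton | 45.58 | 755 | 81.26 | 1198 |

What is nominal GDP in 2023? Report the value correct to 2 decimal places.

Nominal GDP 2023 = Σ (p_2023 × q_2023) = 89.45·576 + 15.51·141 + 81.26·1198 = 151059.59.

151059.59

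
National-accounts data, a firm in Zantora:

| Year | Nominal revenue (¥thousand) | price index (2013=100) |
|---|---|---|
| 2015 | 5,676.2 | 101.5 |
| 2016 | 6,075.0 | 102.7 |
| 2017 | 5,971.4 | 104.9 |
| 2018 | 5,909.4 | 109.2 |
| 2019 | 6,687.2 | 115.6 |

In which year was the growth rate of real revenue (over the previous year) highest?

2016: real = 6075.0/1.027 = 5915.29; growth vs 2015 (5592.32) = 5.78%.
2017: real = 5971.4/1.049 = 5692.47; growth vs 2016 (5915.29) = -3.77%.
2018: real = 5909.4/1.092 = 5411.54; growth vs 2017 (5692.47) = -4.94%.
2019: real = 6687.2/1.156 = 5784.78; growth vs 2018 (5411.54) = 6.90%.

2019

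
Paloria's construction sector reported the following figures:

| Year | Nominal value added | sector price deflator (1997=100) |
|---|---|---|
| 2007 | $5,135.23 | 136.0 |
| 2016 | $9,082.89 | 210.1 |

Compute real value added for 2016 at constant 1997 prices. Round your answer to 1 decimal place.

$4,323.1

Real value added = Nominal / (sector price deflator/100) = 9082.89 / 2.101 = 4323.13.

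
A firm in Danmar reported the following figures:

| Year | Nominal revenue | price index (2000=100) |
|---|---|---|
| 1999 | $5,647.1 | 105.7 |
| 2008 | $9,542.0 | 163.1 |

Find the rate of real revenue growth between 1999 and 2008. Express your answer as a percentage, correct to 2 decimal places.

Deflate each year: 1999 → 5647.1/1.057 = 5342.57; 2008 → 9542.0/1.631 = 5850.40.
So real revenue changed by 5850.40/5342.57 − 1 = 0.0951, i.e. 9.51%.

9.51%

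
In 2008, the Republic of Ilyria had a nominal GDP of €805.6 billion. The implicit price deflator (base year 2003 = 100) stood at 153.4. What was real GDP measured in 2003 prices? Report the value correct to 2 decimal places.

€525.16 billion

Real GDP = Nominal / (implicit price deflator/100) = 805.6 / 1.534 = 525.16.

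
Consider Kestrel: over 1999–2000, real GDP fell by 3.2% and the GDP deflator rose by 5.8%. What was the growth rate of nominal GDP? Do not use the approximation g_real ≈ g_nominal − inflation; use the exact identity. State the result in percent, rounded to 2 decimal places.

(1 + g_nom) = (1 + g_real)(1 + π) = 0.9680 × 1.0580 = 1.02414.

2.41%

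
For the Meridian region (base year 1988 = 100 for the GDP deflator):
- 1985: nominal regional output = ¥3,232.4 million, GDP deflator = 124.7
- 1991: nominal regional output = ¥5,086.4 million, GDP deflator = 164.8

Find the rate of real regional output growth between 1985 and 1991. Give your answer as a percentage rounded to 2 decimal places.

19.07%

Real regional output 1985 = 3232.4 / 1.247 = 2592.14.
Real regional output 1991 = 5086.4 / 1.648 = 3086.41.
Real growth = 3086.41 / 2592.14 − 1 = 0.1907.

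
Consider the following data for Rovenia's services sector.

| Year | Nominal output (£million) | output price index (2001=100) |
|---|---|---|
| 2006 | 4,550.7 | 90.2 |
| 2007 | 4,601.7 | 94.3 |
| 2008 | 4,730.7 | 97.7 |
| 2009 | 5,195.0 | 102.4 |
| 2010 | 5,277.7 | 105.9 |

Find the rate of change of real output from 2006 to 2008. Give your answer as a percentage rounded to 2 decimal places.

-4.02%

Real output 2006 = 4550.7/0.902 = 5045.12.
Real output 2008 = 4730.7/0.977 = 4842.07.
Change = 4842.07/5045.12 − 1 = -0.0402.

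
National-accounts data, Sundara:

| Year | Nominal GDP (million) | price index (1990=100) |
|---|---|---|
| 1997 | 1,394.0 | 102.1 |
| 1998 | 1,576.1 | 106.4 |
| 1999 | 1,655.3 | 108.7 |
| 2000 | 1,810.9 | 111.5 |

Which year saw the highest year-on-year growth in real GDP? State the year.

1998

1998: real = 1576.1/1.064 = 1481.30; growth vs 1997 (1365.33) = 8.49%.
1999: real = 1655.3/1.087 = 1522.82; growth vs 1998 (1481.30) = 2.80%.
2000: real = 1810.9/1.115 = 1624.13; growth vs 1999 (1522.82) = 6.65%.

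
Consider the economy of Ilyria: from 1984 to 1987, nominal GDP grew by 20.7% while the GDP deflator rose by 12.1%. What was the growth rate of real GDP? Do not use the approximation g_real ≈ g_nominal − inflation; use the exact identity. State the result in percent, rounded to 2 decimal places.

(1 + g_nom) = (1 + g_real)(1 + π), so g_real = 1.2070 / 1.1210 − 1 = 0.07672.

7.67%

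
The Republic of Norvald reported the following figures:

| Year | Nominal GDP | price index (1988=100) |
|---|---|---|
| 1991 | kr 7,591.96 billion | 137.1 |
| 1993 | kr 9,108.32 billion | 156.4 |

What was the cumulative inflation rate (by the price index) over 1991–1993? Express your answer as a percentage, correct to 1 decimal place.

Price-level change = 156.4 / 137.1 − 1 = 0.1408.

14.1%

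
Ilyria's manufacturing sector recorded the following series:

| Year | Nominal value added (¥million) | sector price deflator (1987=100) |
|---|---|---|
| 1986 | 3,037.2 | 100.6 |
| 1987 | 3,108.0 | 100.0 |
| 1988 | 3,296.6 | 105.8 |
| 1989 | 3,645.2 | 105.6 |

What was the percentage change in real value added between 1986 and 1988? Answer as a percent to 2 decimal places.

3.21%

Real value added 1986 = 3037.2/1.006 = 3019.09.
Real value added 1988 = 3296.6/1.058 = 3115.88.
Change = 3115.88/3019.09 − 1 = 0.0321.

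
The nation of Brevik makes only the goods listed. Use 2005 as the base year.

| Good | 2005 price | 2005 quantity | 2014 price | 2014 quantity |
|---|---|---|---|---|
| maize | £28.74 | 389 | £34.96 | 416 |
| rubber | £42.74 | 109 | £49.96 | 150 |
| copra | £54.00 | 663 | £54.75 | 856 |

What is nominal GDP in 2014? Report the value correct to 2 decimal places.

Nominal GDP 2014 = Σ (p_2014 × q_2014) = 34.96·416 + 49.96·150 + 54.75·856 = 68903.36.

£68903.36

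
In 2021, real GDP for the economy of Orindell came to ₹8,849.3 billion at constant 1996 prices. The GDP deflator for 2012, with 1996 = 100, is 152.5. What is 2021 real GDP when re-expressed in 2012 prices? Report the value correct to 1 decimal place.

₹13,495.2 billion

Real GDP in 2012 prices = Real GDP in 1996 prices × (P_2012/P_1996) = 8849.3 × 1.525 = 13495.18.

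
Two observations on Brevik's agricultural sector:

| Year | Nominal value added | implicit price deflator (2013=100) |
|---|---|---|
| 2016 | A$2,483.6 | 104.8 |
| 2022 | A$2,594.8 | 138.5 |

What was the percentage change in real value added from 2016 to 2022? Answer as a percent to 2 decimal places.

-20.94%

Deflate each year: 2016 → 2483.6/1.048 = 2369.85; 2022 → 2594.8/1.385 = 1873.50.
So real value added changed by 1873.50/2369.85 − 1 = -0.2094, i.e. -20.94%.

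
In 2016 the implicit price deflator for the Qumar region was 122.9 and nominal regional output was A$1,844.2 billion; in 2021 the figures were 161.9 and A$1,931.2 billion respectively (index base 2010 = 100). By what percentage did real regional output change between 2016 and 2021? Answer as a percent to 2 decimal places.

-20.51%

Deflate each year: 2016 → 1844.2/1.229 = 1500.57; 2021 → 1931.2/1.619 = 1192.84.
So real regional output changed by 1192.84/1500.57 − 1 = -0.2051, i.e. -20.51%.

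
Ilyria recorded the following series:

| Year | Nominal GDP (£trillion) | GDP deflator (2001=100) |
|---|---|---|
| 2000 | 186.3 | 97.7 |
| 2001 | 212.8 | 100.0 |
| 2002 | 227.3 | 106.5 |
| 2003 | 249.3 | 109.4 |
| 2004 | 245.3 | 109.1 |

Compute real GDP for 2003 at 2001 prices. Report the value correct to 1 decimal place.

£227.9 trillion

Real GDP 2003 = 249.3 / 1.094 = 227.88.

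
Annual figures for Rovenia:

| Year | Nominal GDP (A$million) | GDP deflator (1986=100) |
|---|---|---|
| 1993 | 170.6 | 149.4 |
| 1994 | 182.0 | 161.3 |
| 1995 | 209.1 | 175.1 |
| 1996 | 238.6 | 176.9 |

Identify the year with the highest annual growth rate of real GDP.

1994: real = 182.0/1.613 = 112.83; growth vs 1993 (114.19) = -1.19%.
1995: real = 209.1/1.751 = 119.42; growth vs 1994 (112.83) = 5.84%.
1996: real = 238.6/1.769 = 134.88; growth vs 1995 (119.42) = 12.95%.

1996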